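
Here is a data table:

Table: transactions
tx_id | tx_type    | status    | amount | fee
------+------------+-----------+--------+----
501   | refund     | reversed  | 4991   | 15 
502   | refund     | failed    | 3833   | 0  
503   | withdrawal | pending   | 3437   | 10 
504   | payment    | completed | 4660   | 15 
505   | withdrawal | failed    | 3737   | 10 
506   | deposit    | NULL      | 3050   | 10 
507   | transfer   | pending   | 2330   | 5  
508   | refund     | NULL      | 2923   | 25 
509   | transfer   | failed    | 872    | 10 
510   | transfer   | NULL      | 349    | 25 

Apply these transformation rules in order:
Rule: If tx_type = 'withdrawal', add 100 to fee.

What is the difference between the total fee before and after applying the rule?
200

Step 1: Original sum of fee = 125
Step 2: 2 records have tx_type = 'withdrawal'
Step 3: Each affected record changes by 100
Step 4: Total change = 2 × 100 = 200
Step 5: New sum = 125 + 200 = 325
Step 6: Difference = |325 - 125| = 200
        (Sum increased by 200)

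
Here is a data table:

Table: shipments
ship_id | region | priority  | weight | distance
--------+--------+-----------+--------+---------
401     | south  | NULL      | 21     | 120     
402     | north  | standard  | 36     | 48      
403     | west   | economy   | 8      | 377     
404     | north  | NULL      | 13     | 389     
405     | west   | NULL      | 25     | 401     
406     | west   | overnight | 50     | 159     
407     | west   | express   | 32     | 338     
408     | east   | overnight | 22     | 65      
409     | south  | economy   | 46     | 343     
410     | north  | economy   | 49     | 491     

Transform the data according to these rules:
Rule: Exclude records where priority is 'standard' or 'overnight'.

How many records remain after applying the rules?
7

Step 1: Count records to exclude
  - 1 (standard) + 2 (overnight) = 3 records
Step 2: Total records: 10
Step 3: Remaining = 10 - 3 = 7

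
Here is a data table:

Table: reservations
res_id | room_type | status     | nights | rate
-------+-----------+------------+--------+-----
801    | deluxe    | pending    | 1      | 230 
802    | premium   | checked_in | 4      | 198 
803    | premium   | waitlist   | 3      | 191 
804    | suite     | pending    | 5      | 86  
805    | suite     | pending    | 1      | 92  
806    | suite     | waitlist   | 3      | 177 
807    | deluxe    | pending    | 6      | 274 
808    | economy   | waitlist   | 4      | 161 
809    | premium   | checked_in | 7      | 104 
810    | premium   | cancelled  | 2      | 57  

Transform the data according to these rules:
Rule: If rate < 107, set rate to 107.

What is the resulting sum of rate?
1659

Step 1: 4 records have rate < 107
Step 2: These records originally summed to 339
Step 3: After setting to minimum: 4 × 107 = 428
Step 4: Unaffected records sum: 1231
Step 5: Final sum = 428 + 1231 = 1659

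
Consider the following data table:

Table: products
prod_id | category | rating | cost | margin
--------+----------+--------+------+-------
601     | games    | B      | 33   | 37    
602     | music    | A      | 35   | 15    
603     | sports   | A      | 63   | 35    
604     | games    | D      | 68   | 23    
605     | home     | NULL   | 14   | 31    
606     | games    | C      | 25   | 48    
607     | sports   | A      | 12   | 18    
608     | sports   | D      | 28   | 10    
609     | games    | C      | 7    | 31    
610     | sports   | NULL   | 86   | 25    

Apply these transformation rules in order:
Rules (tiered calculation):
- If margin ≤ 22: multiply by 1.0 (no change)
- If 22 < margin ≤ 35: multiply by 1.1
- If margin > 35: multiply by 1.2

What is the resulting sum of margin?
304.5

Step 1: Tier 1 (margin ≤ 22): 3 records, sum = 43 × 1.0 = 43.0
Step 2: Tier 2 (22 < margin ≤ 35): 5 records, sum = 145 × 1.1 = 159.5
Step 3: Tier 3 (margin > 35): 2 records, sum = 85 × 1.2 = 102.0
Step 4: Final sum = 43.0 + 159.5 + 102.0 = 304.5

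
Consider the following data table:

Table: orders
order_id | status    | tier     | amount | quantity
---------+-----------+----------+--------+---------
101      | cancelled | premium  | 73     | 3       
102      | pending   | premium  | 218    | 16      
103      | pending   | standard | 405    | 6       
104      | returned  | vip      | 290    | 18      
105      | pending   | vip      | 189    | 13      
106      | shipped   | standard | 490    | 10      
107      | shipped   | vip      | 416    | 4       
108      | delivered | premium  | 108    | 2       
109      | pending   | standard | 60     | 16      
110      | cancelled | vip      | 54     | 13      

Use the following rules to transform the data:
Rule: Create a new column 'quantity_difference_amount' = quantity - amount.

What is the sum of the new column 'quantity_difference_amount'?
-2202

Step 1: For each record, compute quantity - amount
Example calculations:
  3 - 73 = -70
  16 - 218 = -202
  6 - 405 = -399
  ...
Step 2: Sum all derived values
Step 3: Total = -2202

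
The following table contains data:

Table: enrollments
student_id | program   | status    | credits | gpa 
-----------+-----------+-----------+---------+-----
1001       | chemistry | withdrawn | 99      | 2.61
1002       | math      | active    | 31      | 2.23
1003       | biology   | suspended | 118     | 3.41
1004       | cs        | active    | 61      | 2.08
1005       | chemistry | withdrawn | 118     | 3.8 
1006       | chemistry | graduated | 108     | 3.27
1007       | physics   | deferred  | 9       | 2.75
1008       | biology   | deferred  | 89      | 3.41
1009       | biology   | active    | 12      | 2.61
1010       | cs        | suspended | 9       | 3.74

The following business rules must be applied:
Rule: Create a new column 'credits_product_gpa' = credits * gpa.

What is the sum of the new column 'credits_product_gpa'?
2051.56

Step 1: For each record, compute credits * gpa
Example calculations:
  99 * 2.61 = 258.39
  31 * 2.23 = 69.13
  118 * 3.41 = 402.38
  ...
Step 2: Sum all derived values
Step 3: Total = 2051.56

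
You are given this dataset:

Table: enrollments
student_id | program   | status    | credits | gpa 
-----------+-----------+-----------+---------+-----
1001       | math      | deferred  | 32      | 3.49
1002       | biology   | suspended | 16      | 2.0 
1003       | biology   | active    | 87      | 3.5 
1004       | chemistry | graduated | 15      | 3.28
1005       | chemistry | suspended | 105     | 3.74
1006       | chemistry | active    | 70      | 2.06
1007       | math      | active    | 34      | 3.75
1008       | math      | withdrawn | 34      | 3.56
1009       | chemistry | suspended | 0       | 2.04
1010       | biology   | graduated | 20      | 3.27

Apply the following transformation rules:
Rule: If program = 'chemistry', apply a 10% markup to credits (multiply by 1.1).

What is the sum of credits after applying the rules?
432.0

Step 1: Records with program = 'chemistry' have total credits = 190
Step 2: Apply multiplier: 190 × 1.1 = 209.0
Step 3: Other records total: 223
Step 4: Final sum = 209.0 + 223 = 432.0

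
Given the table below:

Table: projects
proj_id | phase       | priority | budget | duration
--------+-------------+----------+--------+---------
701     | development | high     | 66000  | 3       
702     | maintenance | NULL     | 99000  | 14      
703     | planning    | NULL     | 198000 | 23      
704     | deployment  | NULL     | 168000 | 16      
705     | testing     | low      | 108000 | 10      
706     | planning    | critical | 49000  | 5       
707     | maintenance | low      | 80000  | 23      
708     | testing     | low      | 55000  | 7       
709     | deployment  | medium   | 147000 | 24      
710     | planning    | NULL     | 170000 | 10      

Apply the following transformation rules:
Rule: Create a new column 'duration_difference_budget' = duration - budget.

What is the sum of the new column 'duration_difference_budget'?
-1139865

Step 1: For each record, compute duration - budget
Example calculations:
  3 - 66000 = -65997
  14 - 99000 = -98986
  23 - 198000 = -197977
  ...
Step 2: Sum all derived values
Step 3: Total = -1139865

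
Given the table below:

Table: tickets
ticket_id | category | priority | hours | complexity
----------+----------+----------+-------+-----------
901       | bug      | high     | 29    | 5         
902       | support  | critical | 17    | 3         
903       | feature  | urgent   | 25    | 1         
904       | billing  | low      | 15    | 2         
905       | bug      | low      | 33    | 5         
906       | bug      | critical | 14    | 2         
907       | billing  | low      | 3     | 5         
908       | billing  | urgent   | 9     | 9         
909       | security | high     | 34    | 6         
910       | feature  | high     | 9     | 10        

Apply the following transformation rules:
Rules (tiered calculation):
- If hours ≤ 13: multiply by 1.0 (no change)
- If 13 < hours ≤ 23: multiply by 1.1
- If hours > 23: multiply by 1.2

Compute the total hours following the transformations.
216.8

Step 1: Tier 1 (hours ≤ 13): 3 records, sum = 21 × 1.0 = 21.0
Step 2: Tier 2 (13 < hours ≤ 23): 3 records, sum = 46 × 1.1 = 50.6
Step 3: Tier 3 (hours > 23): 4 records, sum = 121 × 1.2 = 145.2
Step 4: Final sum = 21.0 + 50.6 + 145.2 = 216.8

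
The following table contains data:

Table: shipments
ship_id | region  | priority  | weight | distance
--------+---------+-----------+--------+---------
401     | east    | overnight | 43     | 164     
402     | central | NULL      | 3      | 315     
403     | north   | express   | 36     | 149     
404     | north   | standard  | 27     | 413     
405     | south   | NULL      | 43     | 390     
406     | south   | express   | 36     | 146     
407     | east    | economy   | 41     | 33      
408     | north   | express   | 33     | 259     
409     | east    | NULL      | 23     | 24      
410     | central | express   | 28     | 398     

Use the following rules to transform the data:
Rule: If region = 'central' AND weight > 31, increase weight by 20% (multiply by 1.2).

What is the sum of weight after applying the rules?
313

Step 1: Find records where region = 'central' AND weight > 31
Step 2: 0 records match, summing to 0
Step 3: After multiplier: 0 × 1.2 = 0.0
Step 4: Unaffected records sum: 313
Step 5: Final sum = 0.0 + 313 = 313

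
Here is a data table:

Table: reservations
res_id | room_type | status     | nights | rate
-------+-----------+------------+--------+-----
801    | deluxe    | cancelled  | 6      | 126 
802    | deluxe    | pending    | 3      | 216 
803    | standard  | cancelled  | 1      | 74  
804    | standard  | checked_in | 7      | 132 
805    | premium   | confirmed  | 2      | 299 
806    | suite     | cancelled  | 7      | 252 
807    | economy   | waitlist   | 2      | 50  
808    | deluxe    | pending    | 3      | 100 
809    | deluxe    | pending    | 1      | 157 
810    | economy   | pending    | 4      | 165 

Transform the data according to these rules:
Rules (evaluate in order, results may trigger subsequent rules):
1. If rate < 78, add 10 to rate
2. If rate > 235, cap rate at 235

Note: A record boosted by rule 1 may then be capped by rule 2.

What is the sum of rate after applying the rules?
1510

Step 1: Apply rule 1 to records with rate < 78
  - 2 records get bonus of 10
  - Of these, 0 records then exceed 235 and get capped
Step 2: Apply rule 2 to records with rate > 235
  - 2 records (original) are capped
Step 3: Calculate final sum = 1510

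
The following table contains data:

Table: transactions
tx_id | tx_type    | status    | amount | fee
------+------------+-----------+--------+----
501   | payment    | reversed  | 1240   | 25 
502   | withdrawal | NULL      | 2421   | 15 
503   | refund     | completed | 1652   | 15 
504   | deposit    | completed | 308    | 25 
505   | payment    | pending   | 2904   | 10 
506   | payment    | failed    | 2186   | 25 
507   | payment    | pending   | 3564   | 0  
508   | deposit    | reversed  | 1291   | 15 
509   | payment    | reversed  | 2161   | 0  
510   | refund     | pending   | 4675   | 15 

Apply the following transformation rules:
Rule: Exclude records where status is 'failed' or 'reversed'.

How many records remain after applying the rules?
6

Step 1: Count records to exclude
  - 1 (failed) + 3 (reversed) = 4 records
Step 2: Total records: 10
Step 3: Remaining = 10 - 4 = 6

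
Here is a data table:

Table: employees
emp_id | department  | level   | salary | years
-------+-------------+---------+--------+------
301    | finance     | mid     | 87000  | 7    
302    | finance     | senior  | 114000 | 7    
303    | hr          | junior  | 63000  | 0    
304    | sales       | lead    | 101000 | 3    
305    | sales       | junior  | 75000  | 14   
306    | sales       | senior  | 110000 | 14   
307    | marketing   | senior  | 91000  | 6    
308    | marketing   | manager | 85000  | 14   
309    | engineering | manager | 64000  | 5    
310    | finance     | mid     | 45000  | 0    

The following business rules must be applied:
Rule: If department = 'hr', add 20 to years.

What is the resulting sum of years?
90

Step 1: Count records where department = 'hr': 1
Step 2: Total bonus added: 1 × 20 = 20
Step 3: Original sum of years: 70
Step 4: Final sum = 70 + 20 = 90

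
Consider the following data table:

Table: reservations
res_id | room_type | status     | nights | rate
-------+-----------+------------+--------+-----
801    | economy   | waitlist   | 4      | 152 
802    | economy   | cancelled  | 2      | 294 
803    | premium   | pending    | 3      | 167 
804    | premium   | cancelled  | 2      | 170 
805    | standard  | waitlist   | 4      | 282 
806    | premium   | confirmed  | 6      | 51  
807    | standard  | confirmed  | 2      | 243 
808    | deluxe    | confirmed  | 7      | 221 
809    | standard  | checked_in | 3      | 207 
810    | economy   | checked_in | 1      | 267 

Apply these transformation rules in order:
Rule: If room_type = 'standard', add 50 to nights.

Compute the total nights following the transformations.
184

Step 1: Count records where room_type = 'standard': 3
Step 2: Total bonus added: 3 × 50 = 150
Step 3: Original sum of nights: 34
Step 4: Final sum = 34 + 150 = 184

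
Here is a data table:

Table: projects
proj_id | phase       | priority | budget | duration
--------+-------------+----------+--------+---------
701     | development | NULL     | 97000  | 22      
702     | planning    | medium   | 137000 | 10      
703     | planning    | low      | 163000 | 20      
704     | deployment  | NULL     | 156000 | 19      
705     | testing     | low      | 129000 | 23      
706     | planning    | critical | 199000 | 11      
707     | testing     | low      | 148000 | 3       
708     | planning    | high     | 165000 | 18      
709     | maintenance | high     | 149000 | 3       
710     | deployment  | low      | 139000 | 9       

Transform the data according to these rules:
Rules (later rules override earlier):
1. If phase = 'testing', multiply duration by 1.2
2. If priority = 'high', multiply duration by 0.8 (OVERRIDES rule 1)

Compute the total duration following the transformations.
139.0

Step 1: Rule 2 takes priority for records with priority = 'high'
  - 2 records: 21 × 0.8 = 16.8
Step 2: Rule 1 applies to remaining records with phase = 'testing'
  - 2 records: 26 × 1.2 = 31.2
Step 3: Other records unchanged: 91
Step 4: Final sum = 16.8 + 31.2 + 91 = 139.0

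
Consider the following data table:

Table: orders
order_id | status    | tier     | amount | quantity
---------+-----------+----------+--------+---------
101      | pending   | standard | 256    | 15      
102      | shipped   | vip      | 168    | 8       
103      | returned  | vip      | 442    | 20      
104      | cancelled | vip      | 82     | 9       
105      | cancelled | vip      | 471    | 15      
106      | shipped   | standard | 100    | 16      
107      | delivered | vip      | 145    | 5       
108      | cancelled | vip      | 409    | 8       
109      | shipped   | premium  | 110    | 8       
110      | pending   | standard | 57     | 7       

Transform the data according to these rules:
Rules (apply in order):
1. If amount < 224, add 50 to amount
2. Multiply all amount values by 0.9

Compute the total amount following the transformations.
2286.0

Step 1: Apply Rule 1 - Add 50 to records with amount < 224
  - 6 records affected: 662 + (6 × 50) = 962
  - Unaffected records: 1578
  - Sum after Rule 1: 2540
Step 2: Apply Rule 2 - Multiply all by 0.9
  - 2540 × 0.9 = 2286.0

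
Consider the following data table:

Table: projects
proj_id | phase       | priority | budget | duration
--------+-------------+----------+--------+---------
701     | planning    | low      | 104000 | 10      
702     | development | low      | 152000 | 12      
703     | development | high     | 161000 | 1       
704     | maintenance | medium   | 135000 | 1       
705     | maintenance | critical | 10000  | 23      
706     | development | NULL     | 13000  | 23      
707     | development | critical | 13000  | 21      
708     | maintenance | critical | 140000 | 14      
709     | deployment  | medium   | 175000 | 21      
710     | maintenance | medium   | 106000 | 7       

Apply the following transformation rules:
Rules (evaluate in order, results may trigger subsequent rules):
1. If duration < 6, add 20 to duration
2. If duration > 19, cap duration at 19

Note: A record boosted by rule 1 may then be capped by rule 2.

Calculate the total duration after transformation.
157

Step 1: Apply rule 1 to records with duration < 6
  - 2 records get bonus of 20
  - Of these, 2 records then exceed 19 and get capped
Step 2: Apply rule 2 to records with duration > 19
  - 4 records (original) are capped
Step 3: Calculate final sum = 157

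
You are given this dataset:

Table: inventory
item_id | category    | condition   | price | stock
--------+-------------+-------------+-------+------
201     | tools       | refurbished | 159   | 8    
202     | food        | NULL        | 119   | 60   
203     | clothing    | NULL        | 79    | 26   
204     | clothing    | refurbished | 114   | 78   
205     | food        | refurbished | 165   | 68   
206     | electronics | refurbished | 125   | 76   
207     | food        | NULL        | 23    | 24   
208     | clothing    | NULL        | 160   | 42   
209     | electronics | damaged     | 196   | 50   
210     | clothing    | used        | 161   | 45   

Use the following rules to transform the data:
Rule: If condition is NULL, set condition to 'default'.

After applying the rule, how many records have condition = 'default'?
4

Step 1: Count records where condition IS NULL
Step 2: Found 4 records with NULL condition
Step 3: These records will have condition set to 'default'
Step 4: Records already having condition = 'default': 0
Step 5: Answer: 4 + 0 = 4 records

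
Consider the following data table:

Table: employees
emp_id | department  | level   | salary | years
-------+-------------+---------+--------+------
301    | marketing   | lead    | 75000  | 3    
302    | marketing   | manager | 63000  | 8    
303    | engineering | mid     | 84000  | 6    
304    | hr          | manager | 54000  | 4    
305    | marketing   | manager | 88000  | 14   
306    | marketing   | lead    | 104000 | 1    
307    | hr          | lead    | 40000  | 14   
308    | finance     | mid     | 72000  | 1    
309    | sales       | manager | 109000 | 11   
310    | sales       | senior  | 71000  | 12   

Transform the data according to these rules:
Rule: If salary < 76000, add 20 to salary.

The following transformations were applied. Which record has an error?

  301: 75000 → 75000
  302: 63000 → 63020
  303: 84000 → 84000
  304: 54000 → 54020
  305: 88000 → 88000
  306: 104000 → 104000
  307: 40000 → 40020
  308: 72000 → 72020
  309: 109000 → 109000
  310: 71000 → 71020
Record 301 has an error. The correct transformed value should be 75020, not 75000.

Step 1: Check each record against the rule
Step 2: Record 301 has salary = 75000
Step 3: Since 75000 < 76000, the bonus should have been applied
Step 4: Correct value = 75020, but claimed value = 75000
Conclusion: Record 301 has the error.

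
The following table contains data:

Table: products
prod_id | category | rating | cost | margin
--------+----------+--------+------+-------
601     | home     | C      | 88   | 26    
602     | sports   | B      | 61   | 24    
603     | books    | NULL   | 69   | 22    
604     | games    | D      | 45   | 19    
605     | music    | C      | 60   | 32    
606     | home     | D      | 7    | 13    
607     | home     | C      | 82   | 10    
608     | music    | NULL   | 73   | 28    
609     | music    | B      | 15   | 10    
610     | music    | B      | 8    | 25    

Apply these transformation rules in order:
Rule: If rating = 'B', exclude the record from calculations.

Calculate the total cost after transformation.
424

Step 1: Identify records where rating = 'B'
Step 2: The excluded records sum to 84
Step 3: Original total cost = 508
Step 4: Remaining total = 508 - 84 = 424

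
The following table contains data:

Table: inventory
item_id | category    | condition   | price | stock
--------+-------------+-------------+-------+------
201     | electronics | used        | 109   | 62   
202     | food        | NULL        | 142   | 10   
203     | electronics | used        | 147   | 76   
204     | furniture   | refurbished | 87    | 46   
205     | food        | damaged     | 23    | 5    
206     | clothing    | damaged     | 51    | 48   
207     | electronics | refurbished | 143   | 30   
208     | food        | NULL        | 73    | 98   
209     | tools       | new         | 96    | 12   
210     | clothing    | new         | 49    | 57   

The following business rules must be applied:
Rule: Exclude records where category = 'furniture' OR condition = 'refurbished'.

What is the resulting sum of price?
690

Step 1: Find records where category = 'furniture' OR condition = 'refurbished'
Step 2: 2 records match, summing to 230
Step 3: Original sum: 920
Step 4: Remaining sum = 920 - 230 = 690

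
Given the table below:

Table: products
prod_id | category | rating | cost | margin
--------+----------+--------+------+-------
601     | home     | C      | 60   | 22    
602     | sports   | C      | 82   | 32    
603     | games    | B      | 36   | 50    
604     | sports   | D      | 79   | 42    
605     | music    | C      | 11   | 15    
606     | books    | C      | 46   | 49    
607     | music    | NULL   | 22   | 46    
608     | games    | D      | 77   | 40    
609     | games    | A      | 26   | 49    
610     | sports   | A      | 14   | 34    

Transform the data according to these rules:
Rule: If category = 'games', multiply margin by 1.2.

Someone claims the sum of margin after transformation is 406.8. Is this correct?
Yes, the result is correct.

Step 1: Calculate the correct sum after transformation
Step 2: Apply multiplier 1.2 to records where category = 'games'
Step 3: Correct result = 406.8
Step 4: Claimed result = 406.8
Step 5: 406.8 = 406.8 ✓
Conclusion: The claimed result is correct.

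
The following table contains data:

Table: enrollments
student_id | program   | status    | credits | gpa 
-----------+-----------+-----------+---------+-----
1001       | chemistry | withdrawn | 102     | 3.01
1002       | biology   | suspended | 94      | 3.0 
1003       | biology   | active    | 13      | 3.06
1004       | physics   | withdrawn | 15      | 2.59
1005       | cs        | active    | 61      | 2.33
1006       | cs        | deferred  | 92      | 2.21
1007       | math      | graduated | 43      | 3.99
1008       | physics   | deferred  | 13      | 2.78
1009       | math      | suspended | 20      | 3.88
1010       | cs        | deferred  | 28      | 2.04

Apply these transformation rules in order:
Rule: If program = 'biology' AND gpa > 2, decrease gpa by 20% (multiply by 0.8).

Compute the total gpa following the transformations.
27.68

Step 1: Find records where program = 'biology' AND gpa > 2
Step 2: 2 records match, summing to 6.06
Step 3: After multiplier: 6.06 × 0.8 = 4.85
Step 4: Unaffected records sum: 22.83
Step 5: Final sum = 4.85 + 22.83 = 27.68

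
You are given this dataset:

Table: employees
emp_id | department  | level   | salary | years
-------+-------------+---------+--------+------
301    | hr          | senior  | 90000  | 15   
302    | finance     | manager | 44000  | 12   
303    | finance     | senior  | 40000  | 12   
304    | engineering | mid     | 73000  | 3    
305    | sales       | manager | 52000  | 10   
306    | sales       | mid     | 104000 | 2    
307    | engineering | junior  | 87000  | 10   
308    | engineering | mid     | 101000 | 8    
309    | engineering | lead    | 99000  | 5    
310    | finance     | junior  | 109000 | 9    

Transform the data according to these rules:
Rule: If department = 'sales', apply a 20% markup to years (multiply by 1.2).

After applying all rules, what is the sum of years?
88.4

Step 1: Records with department = 'sales' have total years = 12
Step 2: Apply multiplier: 12 × 1.2 = 14.4
Step 3: Other records total: 74
Step 4: Final sum = 14.4 + 74 = 88.4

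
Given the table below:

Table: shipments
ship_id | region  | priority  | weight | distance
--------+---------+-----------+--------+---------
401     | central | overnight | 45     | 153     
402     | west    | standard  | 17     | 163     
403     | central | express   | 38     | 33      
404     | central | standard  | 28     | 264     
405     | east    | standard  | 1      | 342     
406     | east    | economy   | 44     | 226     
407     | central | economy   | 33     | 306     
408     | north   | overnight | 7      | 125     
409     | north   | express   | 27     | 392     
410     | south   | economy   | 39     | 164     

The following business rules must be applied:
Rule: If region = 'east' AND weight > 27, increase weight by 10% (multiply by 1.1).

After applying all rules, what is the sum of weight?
283.4

Step 1: Find records where region = 'east' AND weight > 27
Step 2: 1 records match, summing to 44
Step 3: After multiplier: 44 × 1.1 = 48.4
Step 4: Unaffected records sum: 235
Step 5: Final sum = 48.4 + 235 = 283.4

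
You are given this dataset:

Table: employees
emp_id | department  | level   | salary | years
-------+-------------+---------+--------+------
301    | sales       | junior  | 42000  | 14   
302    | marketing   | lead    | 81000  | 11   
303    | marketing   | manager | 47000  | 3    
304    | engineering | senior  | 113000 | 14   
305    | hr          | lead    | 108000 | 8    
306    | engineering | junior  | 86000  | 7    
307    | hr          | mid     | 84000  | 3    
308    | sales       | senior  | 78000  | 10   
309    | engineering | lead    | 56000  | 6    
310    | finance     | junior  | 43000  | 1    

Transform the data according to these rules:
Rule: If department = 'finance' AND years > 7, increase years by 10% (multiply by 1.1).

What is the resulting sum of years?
77

Step 1: Find records where department = 'finance' AND years > 7
Step 2: 0 records match, summing to 0
Step 3: After multiplier: 0 × 1.1 = 0.0
Step 4: Unaffected records sum: 77
Step 5: Final sum = 0.0 + 77 = 77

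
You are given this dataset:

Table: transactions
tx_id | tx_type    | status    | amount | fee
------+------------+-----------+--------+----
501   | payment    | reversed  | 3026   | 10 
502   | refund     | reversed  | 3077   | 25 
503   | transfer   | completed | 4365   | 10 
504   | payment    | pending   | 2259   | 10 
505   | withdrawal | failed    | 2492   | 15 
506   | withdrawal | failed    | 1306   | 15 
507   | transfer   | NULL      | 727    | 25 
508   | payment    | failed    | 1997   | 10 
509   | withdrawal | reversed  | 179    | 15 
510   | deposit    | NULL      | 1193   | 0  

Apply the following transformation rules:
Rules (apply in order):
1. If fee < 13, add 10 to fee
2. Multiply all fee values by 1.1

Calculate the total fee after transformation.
203.5

Step 1: Apply Rule 1 - Add 10 to records with fee < 13
  - 5 records affected: 40 + (5 × 10) = 90
  - Unaffected records: 95
  - Sum after Rule 1: 185
Step 2: Apply Rule 2 - Multiply all by 1.1
  - 185 × 1.1 = 203.5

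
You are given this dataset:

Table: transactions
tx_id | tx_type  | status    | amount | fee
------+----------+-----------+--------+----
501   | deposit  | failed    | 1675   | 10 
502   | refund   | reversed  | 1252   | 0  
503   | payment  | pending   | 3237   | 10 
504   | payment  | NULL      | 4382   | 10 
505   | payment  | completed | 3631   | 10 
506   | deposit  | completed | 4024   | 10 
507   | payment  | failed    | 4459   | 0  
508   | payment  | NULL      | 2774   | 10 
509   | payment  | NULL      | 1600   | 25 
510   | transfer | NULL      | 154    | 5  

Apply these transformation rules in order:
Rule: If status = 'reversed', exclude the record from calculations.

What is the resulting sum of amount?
25936

Step 1: Identify records where status = 'reversed'
Step 2: The excluded records sum to 1252
Step 3: Original total amount = 27188
Step 4: Remaining total = 27188 - 1252 = 25936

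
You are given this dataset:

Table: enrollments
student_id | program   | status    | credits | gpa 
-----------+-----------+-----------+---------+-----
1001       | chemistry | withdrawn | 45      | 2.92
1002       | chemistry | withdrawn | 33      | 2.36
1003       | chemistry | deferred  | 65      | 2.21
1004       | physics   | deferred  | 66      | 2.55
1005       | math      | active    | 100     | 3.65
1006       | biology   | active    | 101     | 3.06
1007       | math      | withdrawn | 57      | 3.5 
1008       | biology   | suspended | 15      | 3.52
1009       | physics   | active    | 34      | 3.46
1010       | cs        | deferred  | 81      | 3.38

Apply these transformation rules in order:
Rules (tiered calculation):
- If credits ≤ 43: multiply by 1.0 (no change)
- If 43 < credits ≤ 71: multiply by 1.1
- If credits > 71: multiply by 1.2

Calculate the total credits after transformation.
676.7

Step 1: Tier 1 (credits ≤ 43): 3 records, sum = 82 × 1.0 = 82.0
Step 2: Tier 2 (43 < credits ≤ 71): 4 records, sum = 233 × 1.1 = 256.3
Step 3: Tier 3 (credits > 71): 3 records, sum = 282 × 1.2 = 338.4
Step 4: Final sum = 82.0 + 256.3 + 338.4 = 676.7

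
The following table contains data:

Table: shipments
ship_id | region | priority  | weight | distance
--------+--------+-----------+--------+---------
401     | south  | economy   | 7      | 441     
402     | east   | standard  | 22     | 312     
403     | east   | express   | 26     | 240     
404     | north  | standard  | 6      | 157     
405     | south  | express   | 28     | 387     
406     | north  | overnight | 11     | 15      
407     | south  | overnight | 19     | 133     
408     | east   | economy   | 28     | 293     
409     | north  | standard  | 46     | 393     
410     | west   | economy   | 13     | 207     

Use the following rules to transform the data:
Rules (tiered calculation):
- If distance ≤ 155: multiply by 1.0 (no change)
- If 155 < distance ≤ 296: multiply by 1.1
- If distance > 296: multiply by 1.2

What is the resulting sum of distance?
2974.3

Step 1: Tier 1 (distance ≤ 155): 2 records, sum = 148 × 1.0 = 148.0
Step 2: Tier 2 (155 < distance ≤ 296): 4 records, sum = 897 × 1.1 = 986.7
Step 3: Tier 3 (distance > 296): 4 records, sum = 1533 × 1.2 = 1839.6
Step 4: Final sum = 148.0 + 986.7 + 1839.6 = 2974.3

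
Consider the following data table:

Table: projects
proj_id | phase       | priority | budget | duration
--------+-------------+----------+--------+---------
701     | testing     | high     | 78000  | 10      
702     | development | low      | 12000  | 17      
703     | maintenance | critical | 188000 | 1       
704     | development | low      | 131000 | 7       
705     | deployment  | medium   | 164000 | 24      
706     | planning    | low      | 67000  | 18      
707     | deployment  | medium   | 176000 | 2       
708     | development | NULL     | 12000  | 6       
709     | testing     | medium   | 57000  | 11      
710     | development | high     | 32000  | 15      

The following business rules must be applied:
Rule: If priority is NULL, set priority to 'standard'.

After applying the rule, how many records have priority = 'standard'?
1

Step 1: Count records where priority IS NULL
Step 2: Found 1 records with NULL priority
Step 3: These records will have priority set to 'standard'
Step 4: Records already having priority = 'standard': 0
Step 5: Answer: 1 + 0 = 1 records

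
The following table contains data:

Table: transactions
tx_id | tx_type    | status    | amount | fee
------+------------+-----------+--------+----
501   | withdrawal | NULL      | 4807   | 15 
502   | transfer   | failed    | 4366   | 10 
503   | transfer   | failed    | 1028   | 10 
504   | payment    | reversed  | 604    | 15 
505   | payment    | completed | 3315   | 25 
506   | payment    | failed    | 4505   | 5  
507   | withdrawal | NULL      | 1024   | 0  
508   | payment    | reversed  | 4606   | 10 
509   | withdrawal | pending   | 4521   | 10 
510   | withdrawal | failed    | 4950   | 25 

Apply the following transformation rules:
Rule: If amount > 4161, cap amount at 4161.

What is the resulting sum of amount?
30937

Step 1: 6 records have amount > 4161
Step 2: These records originally summed to 27755
Step 3: After capping: 6 × 4161 = 24966
Step 4: Unaffected records sum: 5971
Step 5: Final sum = 24966 + 5971 = 30937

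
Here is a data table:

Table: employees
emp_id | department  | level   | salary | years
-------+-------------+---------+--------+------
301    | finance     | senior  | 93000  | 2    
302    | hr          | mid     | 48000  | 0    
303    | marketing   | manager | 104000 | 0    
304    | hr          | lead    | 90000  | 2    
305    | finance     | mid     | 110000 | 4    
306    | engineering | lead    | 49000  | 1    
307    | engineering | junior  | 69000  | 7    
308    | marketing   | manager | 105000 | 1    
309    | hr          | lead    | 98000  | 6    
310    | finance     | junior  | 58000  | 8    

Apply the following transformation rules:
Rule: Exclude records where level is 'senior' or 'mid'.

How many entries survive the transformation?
7

Step 1: Count records to exclude
  - 1 (senior) + 2 (mid) = 3 records
Step 2: Total records: 10
Step 3: Remaining = 10 - 3 = 7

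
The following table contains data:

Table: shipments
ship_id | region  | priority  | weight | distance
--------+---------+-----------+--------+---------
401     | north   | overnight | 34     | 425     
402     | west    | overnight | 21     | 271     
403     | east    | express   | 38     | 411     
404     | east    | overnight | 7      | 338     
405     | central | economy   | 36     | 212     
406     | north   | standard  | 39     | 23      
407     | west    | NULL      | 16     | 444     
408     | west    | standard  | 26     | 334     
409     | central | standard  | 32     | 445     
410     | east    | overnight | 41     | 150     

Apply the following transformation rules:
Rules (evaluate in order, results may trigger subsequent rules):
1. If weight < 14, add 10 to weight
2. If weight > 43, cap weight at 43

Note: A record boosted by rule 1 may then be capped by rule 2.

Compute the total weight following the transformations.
300

Step 1: Apply rule 1 to records with weight < 14
  - 1 records get bonus of 10
  - Of these, 0 records then exceed 43 and get capped
Step 2: Apply rule 2 to records with weight > 43
  - 0 records (original) are capped
Step 3: Calculate final sum = 300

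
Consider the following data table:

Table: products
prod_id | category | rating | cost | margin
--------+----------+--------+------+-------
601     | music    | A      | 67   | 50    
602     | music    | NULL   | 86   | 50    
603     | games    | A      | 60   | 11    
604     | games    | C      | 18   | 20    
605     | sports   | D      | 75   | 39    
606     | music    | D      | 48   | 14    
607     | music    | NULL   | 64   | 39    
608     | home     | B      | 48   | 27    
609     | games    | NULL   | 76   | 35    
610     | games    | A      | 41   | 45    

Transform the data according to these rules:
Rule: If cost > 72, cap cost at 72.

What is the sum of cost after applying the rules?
562

Step 1: 3 records have cost > 72
Step 2: These records originally summed to 237
Step 3: After capping: 3 × 72 = 216
Step 4: Unaffected records sum: 346
Step 5: Final sum = 216 + 346 = 562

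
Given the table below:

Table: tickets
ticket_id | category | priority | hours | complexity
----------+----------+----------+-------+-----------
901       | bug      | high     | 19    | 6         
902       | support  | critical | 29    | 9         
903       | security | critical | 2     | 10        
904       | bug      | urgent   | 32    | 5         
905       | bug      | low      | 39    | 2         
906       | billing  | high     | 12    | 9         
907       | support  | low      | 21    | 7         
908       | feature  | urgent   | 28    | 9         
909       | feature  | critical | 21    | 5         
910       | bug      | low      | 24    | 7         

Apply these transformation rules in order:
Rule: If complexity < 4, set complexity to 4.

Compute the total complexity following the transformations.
71

Step 1: 1 records have complexity < 4
Step 2: These records originally summed to 2
Step 3: After setting to minimum: 1 × 4 = 4
Step 4: Unaffected records sum: 67
Step 5: Final sum = 4 + 67 = 71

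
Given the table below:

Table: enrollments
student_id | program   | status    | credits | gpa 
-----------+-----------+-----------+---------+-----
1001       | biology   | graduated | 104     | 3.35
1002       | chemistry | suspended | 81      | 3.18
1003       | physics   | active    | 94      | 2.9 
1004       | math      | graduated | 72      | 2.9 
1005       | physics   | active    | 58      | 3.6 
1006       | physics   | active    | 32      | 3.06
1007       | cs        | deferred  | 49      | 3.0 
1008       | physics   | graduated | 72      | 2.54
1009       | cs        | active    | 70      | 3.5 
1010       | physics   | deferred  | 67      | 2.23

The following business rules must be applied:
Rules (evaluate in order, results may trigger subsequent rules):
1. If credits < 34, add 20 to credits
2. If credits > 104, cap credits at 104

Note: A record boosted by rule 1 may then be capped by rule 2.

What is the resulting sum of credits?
719

Step 1: Apply rule 1 to records with credits < 34
  - 1 records get bonus of 20
  - Of these, 0 records then exceed 104 and get capped
Step 2: Apply rule 2 to records with credits > 104
  - 0 records (original) are capped
Step 3: Calculate final sum = 719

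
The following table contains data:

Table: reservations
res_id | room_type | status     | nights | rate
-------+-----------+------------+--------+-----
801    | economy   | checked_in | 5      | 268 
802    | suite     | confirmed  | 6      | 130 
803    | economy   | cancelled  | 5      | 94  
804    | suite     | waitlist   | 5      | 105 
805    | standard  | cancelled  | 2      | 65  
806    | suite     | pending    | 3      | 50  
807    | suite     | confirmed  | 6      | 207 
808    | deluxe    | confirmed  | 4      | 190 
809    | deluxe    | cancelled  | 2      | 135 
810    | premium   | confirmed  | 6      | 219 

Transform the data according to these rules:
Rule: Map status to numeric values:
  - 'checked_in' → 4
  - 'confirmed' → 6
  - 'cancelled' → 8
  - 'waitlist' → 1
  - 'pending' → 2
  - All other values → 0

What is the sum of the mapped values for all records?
55

Step 1: Apply mapping to each record
Step 2: Count by status:
  'checked_in': 1 records × 4 = 4
  'confirmed': 4 records × 6 = 24
  'cancelled': 3 records × 8 = 24
  'waitlist': 1 records × 1 = 1
  'pending': 1 records × 2 = 2
Step 3: Sum all mapped values = 55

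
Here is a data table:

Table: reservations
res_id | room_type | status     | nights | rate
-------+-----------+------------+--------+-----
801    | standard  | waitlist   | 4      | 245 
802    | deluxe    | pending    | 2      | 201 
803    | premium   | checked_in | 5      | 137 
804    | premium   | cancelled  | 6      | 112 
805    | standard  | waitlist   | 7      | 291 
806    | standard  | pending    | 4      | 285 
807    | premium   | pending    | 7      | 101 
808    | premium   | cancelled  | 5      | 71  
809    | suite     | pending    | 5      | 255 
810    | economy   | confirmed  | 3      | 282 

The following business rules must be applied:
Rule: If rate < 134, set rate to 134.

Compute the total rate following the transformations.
2098

Step 1: 3 records have rate < 134
Step 2: These records originally summed to 284
Step 3: After setting to minimum: 3 × 134 = 402
Step 4: Unaffected records sum: 1696
Step 5: Final sum = 402 + 1696 = 2098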